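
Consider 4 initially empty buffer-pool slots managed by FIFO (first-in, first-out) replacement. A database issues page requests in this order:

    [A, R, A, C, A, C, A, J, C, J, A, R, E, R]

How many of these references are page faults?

A → fault, frames {A}
R → fault, frames {A,R}
A → hit
C → fault, frames {A,R,C}
A → hit
C → hit
A → hit
J → fault, frames {A,R,C,J}
C → hit
J → hit
A → hit
R → hit
E → fault, evict A, frames {R,C,J,E}
R → hit
Page faults: 5.

5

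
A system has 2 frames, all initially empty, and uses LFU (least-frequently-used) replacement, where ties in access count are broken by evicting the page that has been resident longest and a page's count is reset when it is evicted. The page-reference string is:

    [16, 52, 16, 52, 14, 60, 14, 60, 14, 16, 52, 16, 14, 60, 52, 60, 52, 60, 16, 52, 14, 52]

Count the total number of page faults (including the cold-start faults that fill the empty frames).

16 -> miss, frames {16}
52 -> miss, frames {16,52}
16 -> hit
52 -> hit
14 -> miss, evict 16, frames {52,14}
60 -> miss, evict 14, frames {52,60}
14 -> miss, evict 60, frames {52,14}
60 -> miss, evict 14, frames {52,60}
14 -> miss, evict 60, frames {52,14}
16 -> miss, evict 14, frames {52,16}
52 -> hit
16 -> hit
14 -> miss, evict 16, frames {52,14}
60 -> miss, evict 14, frames {52,60}
52 -> hit
60 -> hit
52 -> hit
60 -> hit
16 -> miss, evict 60, frames {52,16}
52 -> hit
14 -> miss, evict 16, frames {52,14}
52 -> hit
Page faults: 12.

12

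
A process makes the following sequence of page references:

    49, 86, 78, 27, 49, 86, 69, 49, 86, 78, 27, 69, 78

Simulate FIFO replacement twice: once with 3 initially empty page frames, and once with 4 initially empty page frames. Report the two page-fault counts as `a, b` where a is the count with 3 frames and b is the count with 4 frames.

3 frames: F F F F F F F . . F F . . → 9 faults.
4 frames: F F F F . . F F F F F F . → 10 faults.
10 > 9: adding a frame increased faults — Belady's anomaly.

9, 10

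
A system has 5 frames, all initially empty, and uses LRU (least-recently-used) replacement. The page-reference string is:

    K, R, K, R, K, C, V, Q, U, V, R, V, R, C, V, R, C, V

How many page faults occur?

K → miss, frames (K)
R → miss, frames (K R)
K → hit
R → hit
K → hit
C → miss, frames (R K C)
V → miss, frames (R K C V)
Q → miss, frames (R K C V Q)
U → miss, evict R, frames (K C V Q U)
V → hit
R → miss, evict K, frames (C Q U V R)
V → hit
R → hit
C → hit
V → hit
R → hit
C → hit
V → hit
Page faults: 7.

7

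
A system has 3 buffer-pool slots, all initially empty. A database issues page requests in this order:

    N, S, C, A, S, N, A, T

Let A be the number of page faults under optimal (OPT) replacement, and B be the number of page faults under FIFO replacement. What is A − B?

Under OPT: F F F F . . . F → 5 faults.
Under FIFO: F F F F . F . F → 6 faults.
A − B = 5 − 6 = -1.

-1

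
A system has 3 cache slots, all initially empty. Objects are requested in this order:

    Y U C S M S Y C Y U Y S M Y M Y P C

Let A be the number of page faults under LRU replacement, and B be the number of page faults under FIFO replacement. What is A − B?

Under LRU: F F F F F . F F . F . F F . . . F F → 12 faults.
Under FIFO: F F F F F . F F . F . F F F . . F F → 13 faults.
A − B = 12 − 13 = -1.

-1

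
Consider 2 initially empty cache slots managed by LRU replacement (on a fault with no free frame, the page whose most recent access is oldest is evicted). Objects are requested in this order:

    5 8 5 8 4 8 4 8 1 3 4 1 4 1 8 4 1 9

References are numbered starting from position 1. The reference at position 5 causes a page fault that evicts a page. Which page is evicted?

pos 1: 5: fault, frames (5)
pos 2: 8: fault, frames (5 8)
pos 3: 5: hit
pos 4: 8: hit
pos 5: 4: fault, evict 5, frames (8 4)
At position 5, page 5 is evicted.

5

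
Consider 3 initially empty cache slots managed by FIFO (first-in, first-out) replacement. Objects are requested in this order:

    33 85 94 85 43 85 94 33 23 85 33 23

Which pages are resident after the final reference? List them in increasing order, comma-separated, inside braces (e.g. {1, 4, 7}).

33 -> miss, frames {33}
85 -> miss, frames {33,85}
94 -> miss, frames {33,85,94}
85 -> hit
43 -> miss, evict 33, frames {85,94,43}
85 -> hit
94 -> hit
33 -> miss, evict 85, frames {94,43,33}
23 -> miss, evict 94, frames {43,33,23}
85 -> miss, evict 43, frames {33,23,85}
33 -> hit
23 -> hit

{23, 33, 85}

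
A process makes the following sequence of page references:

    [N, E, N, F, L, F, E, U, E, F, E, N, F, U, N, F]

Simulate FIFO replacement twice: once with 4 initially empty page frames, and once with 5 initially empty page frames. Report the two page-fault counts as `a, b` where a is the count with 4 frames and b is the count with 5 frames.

4 frames: F F . F F . . F . . . F . . . . → 6 faults.
5 frames: F F . F F . . F . . . . . . . . → 5 faults.
5 < 6: adding a frame reduced faults, as is typical.

6, 5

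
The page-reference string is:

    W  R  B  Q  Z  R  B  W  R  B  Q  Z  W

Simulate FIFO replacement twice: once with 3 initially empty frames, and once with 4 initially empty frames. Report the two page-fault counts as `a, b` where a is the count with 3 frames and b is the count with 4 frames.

3 frames: F F F F F F F F . . F F . → 10 faults.
4 frames: F F F F F . . F F F F F F → 11 faults.
11 > 10: adding a frame increased faults — Belady's anomaly.

10, 11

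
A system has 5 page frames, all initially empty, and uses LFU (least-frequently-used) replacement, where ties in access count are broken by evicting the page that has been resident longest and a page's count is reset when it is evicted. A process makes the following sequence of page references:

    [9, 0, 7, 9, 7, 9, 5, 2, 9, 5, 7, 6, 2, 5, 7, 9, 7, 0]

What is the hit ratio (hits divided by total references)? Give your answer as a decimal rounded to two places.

9 -> miss, frames [9]
0 -> miss, frames [9, 0]
7 -> miss, frames [9, 0, 7]
9 -> hit
7 -> hit
9 -> hit
5 -> miss, frames [9, 0, 7, 5]
2 -> miss, frames [9, 0, 7, 5, 2]
9 -> hit
5 -> hit
7 -> hit
6 -> miss, evict 0, frames [9, 7, 5, 2, 6]
2 -> hit
5 -> hit
7 -> hit
9 -> hit
7 -> hit
0 -> miss, evict 6, frames [9, 7, 5, 2, 0]
Hits: 11 of 18 references → 11/18 = 0.6111.

0.61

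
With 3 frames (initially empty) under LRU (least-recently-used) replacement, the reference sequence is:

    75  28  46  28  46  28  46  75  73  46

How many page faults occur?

4

75 → fault, frames {75}
28 → fault, frames {75,28}
46 → fault, frames {75,28,46}
28 → hit
46 → hit
28 → hit
46 → hit
75 → hit
73 → fault, evict 28, frames {46,75,73}
46 → hit
Page faults: 4.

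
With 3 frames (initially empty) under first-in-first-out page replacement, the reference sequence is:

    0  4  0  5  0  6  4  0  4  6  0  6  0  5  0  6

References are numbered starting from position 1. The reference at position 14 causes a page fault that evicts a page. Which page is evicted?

pos 1: 0 → fault, frames {0}
pos 2: 4 → fault, frames {0,4}
pos 3: 0 → hit
pos 4: 5 → fault, frames {0,4,5}
pos 5: 0 → hit
pos 6: 6 → fault, evict 0, frames {4,5,6}
pos 7: 4 → hit
pos 8: 0 → fault, evict 4, frames {5,6,0}
pos 9: 4 → fault, evict 5, frames {6,0,4}
pos 10: 6 → hit
pos 11: 0 → hit
pos 12: 6 → hit
pos 13: 0 → hit
pos 14: 5 → fault, evict 6, frames {0,4,5}
At position 14, page 6 is evicted.

6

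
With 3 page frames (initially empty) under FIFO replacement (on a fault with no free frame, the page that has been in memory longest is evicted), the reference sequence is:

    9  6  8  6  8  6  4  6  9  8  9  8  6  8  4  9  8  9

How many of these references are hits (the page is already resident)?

9 → fault, frames [9]
6 → fault, frames [9, 6]
8 → fault, frames [9, 6, 8]
6 → hit
8 → hit
6 → hit
4 → fault, evict 9, frames [6, 8, 4]
6 → hit
9 → fault, evict 6, frames [8, 4, 9]
8 → hit
9 → hit
8 → hit
6 → fault, evict 8, frames [4, 9, 6]
8 → fault, evict 4, frames [9, 6, 8]
4 → fault, evict 9, frames [6, 8, 4]
9 → fault, evict 6, frames [8, 4, 9]
8 → hit
9 → hit
Hits: 9.

9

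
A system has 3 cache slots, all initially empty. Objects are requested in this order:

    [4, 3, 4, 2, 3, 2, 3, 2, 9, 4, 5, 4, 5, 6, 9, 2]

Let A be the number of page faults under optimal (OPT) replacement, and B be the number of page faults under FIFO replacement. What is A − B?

-2

Under OPT: F F . F . . . . F . F . . F . F → 7 faults.
Under FIFO: F F . F . . . . F F F . . F F F → 9 faults.
A − B = 7 − 9 = -2.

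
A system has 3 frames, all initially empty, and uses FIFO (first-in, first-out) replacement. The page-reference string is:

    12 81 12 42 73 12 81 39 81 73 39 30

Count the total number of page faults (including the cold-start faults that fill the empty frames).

9

12 → fault, frames (12)
81 → fault, frames (12 81)
12 → hit
42 → fault, frames (12 81 42)
73 → fault, evict 12, frames (81 42 73)
12 → fault, evict 81, frames (42 73 12)
81 → fault, evict 42, frames (73 12 81)
39 → fault, evict 73, frames (12 81 39)
81 → hit
73 → fault, evict 12, frames (81 39 73)
39 → hit
30 → fault, evict 81, frames (39 73 30)
Page faults: 9.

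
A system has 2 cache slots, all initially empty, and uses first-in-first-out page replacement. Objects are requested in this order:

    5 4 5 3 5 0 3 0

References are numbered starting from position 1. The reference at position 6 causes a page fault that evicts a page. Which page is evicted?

3

pos 1: 5: miss, frames [5]
pos 2: 4: miss, frames [5, 4]
pos 3: 5: hit
pos 4: 3: miss, evict 5, frames [4, 3]
pos 5: 5: miss, evict 4, frames [3, 5]
pos 6: 0: miss, evict 3, frames [5, 0]
At position 6, page 3 is evicted.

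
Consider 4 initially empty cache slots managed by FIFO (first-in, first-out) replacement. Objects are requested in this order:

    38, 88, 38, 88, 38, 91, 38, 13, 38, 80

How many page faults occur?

5

38: fault, frames {38}
88: fault, frames {38,88}
38: hit
88: hit
38: hit
91: fault, frames {38,88,91}
38: hit
13: fault, frames {38,88,91,13}
38: hit
80: fault, evict 38, frames {88,91,13,80}
Page faults: 5.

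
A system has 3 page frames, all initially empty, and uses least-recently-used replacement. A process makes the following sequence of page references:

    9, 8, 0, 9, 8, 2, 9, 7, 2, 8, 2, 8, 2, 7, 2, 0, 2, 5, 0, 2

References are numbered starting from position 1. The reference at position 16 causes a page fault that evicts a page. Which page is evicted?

8

pos 1: 9 -> miss, frames [9]
pos 2: 8 -> miss, frames [9, 8]
pos 3: 0 -> miss, frames [9, 8, 0]
pos 4: 9 -> hit
pos 5: 8 -> hit
pos 6: 2 -> miss, evict 0, frames [9, 8, 2]
pos 7: 9 -> hit
pos 8: 7 -> miss, evict 8, frames [2, 9, 7]
pos 9: 2 -> hit
pos 10: 8 -> miss, evict 9, frames [7, 2, 8]
pos 11: 2 -> hit
pos 12: 8 -> hit
pos 13: 2 -> hit
pos 14: 7 -> hit
pos 15: 2 -> hit
pos 16: 0 -> miss, evict 8, frames [7, 2, 0]
At position 16, page 8 is evicted.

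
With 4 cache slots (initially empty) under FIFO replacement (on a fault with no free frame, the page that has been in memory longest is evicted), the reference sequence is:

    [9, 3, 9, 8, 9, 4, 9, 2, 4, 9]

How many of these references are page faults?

9: fault, frames [9]
3: fault, frames [9, 3]
9: hit
8: fault, frames [9, 3, 8]
9: hit
4: fault, frames [9, 3, 8, 4]
9: hit
2: fault, evict 9, frames [3, 8, 4, 2]
4: hit
9: fault, evict 3, frames [8, 4, 2, 9]
Page faults: 6.

6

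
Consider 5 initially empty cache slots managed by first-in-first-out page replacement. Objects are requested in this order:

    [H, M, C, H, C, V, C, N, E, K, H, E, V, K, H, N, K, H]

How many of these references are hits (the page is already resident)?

H -> fault, frames {H}
M -> fault, frames {H,M}
C -> fault, frames {H,M,C}
H -> hit
C -> hit
V -> fault, frames {H,M,C,V}
C -> hit
N -> fault, frames {H,M,C,V,N}
E -> fault, evict H, frames {M,C,V,N,E}
K -> fault, evict M, frames {C,V,N,E,K}
H -> fault, evict C, frames {V,N,E,K,H}
E -> hit
V -> hit
K -> hit
H -> hit
N -> hit
K -> hit
H -> hit
Hits: 10.

10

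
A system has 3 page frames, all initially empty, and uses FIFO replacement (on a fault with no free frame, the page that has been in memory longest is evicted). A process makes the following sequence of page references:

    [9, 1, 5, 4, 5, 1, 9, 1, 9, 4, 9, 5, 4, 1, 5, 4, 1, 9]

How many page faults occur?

9

9 → fault, frames (9)
1 → fault, frames (9 1)
5 → fault, frames (9 1 5)
4 → fault, evict 9, frames (1 5 4)
5 → hit
1 → hit
9 → fault, evict 1, frames (5 4 9)
1 → fault, evict 5, frames (4 9 1)
9 → hit
4 → hit
9 → hit
5 → fault, evict 4, frames (9 1 5)
4 → fault, evict 9, frames (1 5 4)
1 → hit
5 → hit
4 → hit
1 → hit
9 → fault, evict 1, frames (5 4 9)
Page faults: 9.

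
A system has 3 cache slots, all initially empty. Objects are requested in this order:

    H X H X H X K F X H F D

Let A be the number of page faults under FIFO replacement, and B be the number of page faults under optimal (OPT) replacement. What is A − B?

Under FIFO: F F . . . . F F . F . F → 6 faults.
Under OPT: F F . . . . F F . . . F → 5 faults.
A − B = 6 − 5 = 1.

1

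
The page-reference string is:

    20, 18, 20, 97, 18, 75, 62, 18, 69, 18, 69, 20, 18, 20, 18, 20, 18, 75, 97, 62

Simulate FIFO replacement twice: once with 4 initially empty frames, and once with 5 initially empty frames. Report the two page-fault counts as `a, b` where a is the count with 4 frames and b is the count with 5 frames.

4 frames: F F . F . F F . F F . F . . . . . F F F → 11 faults.
5 frames: F F . F . F F . F . . F F . . . . . F . → 9 faults.
9 < 11: adding a frame reduced faults, as is typical.

11, 9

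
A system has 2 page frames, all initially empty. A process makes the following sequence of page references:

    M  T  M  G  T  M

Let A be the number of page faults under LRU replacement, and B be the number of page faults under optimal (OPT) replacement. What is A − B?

1

Under LRU: F F . F F F → 5 faults.
Under OPT: F F . F . F → 4 faults.
A − B = 5 − 4 = 1.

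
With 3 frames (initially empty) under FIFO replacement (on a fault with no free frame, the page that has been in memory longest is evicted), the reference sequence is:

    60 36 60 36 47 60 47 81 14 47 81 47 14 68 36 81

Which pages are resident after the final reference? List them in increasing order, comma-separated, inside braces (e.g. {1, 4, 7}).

{36, 68, 81}

60 → fault, frames {60}
36 → fault, frames {60,36}
60 → hit
36 → hit
47 → fault, frames {60,36,47}
60 → hit
47 → hit
81 → fault, evict 60, frames {36,47,81}
14 → fault, evict 36, frames {47,81,14}
47 → hit
81 → hit
47 → hit
14 → hit
68 → fault, evict 47, frames {81,14,68}
36 → fault, evict 81, frames {14,68,36}
81 → fault, evict 14, frames {68,36,81}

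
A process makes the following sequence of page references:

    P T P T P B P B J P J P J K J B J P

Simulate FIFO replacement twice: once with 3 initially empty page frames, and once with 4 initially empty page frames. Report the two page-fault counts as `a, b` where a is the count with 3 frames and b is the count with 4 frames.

9, 6

3 frames: F F . . . F . . F F . . . F . F F F → 9 faults.
4 frames: F F . . . F . . F . . . . F . . . F → 6 faults.
6 < 9: adding a frame reduced faults, as is typical.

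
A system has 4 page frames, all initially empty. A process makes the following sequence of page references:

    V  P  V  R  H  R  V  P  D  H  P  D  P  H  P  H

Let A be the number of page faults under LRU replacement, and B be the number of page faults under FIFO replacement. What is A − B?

Under LRU: F F . F F . . . F F . . . . . . → 6 faults.
Under FIFO: F F . F F . . . F . . . . . . . → 5 faults.
A − B = 6 − 5 = 1.

1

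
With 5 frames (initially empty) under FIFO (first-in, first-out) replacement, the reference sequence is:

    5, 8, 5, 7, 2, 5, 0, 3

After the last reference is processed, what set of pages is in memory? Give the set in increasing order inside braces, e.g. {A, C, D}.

{0, 2, 3, 7, 8}

5: miss, frames {5}
8: miss, frames {5,8}
5: hit
7: miss, frames {5,8,7}
2: miss, frames {5,8,7,2}
5: hit
0: miss, frames {5,8,7,2,0}
3: miss, evict 5, frames {8,7,2,0,3}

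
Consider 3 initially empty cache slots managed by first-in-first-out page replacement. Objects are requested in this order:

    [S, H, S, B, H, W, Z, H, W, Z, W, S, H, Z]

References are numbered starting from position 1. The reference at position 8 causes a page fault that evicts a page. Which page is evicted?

B

pos 1: S: fault, frames (S)
pos 2: H: fault, frames (S H)
pos 3: S: hit
pos 4: B: fault, frames (S H B)
pos 5: H: hit
pos 6: W: fault, evict S, frames (H B W)
pos 7: Z: fault, evict H, frames (B W Z)
pos 8: H: fault, evict B, frames (W Z H)
At position 8, page B is evicted.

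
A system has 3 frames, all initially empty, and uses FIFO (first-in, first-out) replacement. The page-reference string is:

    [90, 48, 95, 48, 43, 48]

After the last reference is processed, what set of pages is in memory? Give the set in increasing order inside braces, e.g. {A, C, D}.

90 -> miss, frames (90)
48 -> miss, frames (90 48)
95 -> miss, frames (90 48 95)
48 -> hit
43 -> miss, evict 90, frames (48 95 43)
48 -> hit

{43, 48, 95}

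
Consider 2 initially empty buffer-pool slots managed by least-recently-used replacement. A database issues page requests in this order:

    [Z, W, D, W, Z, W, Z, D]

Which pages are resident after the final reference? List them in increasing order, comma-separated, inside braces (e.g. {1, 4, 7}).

{D, Z}

Z -> miss, frames [Z]
W -> miss, frames [Z, W]
D -> miss, evict Z, frames [W, D]
W -> hit
Z -> miss, evict D, frames [W, Z]
W -> hit
Z -> hit
D -> miss, evict W, frames [Z, D]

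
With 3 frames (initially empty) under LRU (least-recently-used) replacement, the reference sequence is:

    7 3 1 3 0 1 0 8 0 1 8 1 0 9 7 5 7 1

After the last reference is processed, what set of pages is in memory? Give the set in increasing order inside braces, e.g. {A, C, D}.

{1, 5, 7}

7 → fault, frames (7)
3 → fault, frames (7 3)
1 → fault, frames (7 3 1)
3 → hit
0 → fault, evict 7, frames (1 3 0)
1 → hit
0 → hit
8 → fault, evict 3, frames (1 0 8)
0 → hit
1 → hit
8 → hit
1 → hit
0 → hit
9 → fault, evict 8, frames (1 0 9)
7 → fault, evict 1, frames (0 9 7)
5 → fault, evict 0, frames (9 7 5)
7 → hit
1 → fault, evict 9, frames (5 7 1)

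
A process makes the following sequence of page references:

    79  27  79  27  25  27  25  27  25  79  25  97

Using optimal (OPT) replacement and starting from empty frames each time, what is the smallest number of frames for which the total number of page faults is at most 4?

3

f=1: 12 faults
f=2: 5 faults
f=3: 4 faults
f=4: 4 faults
Smallest f with faults ≤ 4 is 3.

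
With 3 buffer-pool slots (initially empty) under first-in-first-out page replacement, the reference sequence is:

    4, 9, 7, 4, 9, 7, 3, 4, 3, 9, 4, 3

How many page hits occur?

6

4 -> fault, frames (4)
9 -> fault, frames (4 9)
7 -> fault, frames (4 9 7)
4 -> hit
9 -> hit
7 -> hit
3 -> fault, evict 4, frames (9 7 3)
4 -> fault, evict 9, frames (7 3 4)
3 -> hit
9 -> fault, evict 7, frames (3 4 9)
4 -> hit
3 -> hit
Hits: 6.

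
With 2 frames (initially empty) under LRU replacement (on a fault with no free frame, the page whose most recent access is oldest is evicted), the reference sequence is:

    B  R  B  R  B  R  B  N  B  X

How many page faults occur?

B -> fault, frames {B}
R -> fault, frames {B,R}
B -> hit
R -> hit
B -> hit
R -> hit
B -> hit
N -> fault, evict R, frames {B,N}
B -> hit
X -> fault, evict N, frames {B,X}
Page faults: 4.

4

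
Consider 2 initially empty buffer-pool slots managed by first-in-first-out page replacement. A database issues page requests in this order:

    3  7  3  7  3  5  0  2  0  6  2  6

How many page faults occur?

3 -> fault, frames [3]
7 -> fault, frames [3, 7]
3 -> hit
7 -> hit
3 -> hit
5 -> fault, evict 3, frames [7, 5]
0 -> fault, evict 7, frames [5, 0]
2 -> fault, evict 5, frames [0, 2]
0 -> hit
6 -> fault, evict 0, frames [2, 6]
2 -> hit
6 -> hit
Page faults: 6.

6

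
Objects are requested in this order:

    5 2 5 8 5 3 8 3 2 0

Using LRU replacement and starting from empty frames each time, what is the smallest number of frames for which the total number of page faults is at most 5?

4

f=1: 10 faults
f=2: 7 faults
f=3: 6 faults
f=4: 5 faults
f=5: 5 faults
Smallest f with faults ≤ 5 is 4.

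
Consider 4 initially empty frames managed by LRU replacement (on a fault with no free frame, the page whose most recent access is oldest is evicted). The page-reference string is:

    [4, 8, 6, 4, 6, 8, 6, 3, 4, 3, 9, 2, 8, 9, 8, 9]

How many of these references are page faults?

4: fault, frames {4}
8: fault, frames {4,8}
6: fault, frames {4,8,6}
4: hit
6: hit
8: hit
6: hit
3: fault, frames {4,8,6,3}
4: hit
3: hit
9: fault, evict 8, frames {6,4,3,9}
2: fault, evict 6, frames {4,3,9,2}
8: fault, evict 4, frames {3,9,2,8}
9: hit
8: hit
9: hit
Page faults: 7.

7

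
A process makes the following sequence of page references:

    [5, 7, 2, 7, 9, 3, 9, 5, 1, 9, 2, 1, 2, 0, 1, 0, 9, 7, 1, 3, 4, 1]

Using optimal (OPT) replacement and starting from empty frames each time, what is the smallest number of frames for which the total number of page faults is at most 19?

2

f=1: 22 faults
f=2: 13 faults
f=3: 11 faults
f=4: 9 faults
f=5: 8 faults
f=6: 8 faults
f=7: 8 faults
f=8: 8 faults
Smallest f with faults ≤ 19 is 2.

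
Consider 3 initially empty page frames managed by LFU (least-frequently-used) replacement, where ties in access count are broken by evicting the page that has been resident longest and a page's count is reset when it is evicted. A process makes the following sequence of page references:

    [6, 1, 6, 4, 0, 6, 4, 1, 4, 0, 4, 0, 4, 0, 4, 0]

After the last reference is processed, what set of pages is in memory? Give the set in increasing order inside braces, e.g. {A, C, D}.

6 → miss, frames (6)
1 → miss, frames (6 1)
6 → hit
4 → miss, frames (6 1 4)
0 → miss, evict 1, frames (6 4 0)
6 → hit
4 → hit
1 → miss, evict 0, frames (6 4 1)
4 → hit
0 → miss, evict 1, frames (6 4 0)
4 → hit
0 → hit
4 → hit
0 → hit
4 → hit
0 → hit

{0, 4, 6}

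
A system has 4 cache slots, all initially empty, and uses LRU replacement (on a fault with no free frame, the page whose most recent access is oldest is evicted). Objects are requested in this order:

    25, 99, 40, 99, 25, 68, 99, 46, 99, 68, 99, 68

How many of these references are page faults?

25 → miss, frames (25)
99 → miss, frames (25 99)
40 → miss, frames (25 99 40)
99 → hit
25 → hit
68 → miss, frames (40 99 25 68)
99 → hit
46 → miss, evict 40, frames (25 68 99 46)
99 → hit
68 → hit
99 → hit
68 → hit
Page faults: 5.

5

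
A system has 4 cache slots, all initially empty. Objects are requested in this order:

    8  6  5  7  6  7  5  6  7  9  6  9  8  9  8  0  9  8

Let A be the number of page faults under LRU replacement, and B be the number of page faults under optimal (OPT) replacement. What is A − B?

1

Under LRU: F F F F . . . . . F . . F . . F . . → 7 faults.
Under OPT: F F F F . . . . . F . . . . . F . . → 6 faults.
A − B = 7 − 6 = 1.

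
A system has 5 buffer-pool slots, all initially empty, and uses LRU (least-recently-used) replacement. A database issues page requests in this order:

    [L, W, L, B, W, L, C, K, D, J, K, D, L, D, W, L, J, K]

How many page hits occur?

L: fault, frames (L)
W: fault, frames (L W)
L: hit
B: fault, frames (W L B)
W: hit
L: hit
C: fault, frames (B W L C)
K: fault, frames (B W L C K)
D: fault, evict B, frames (W L C K D)
J: fault, evict W, frames (L C K D J)
K: hit
D: hit
L: hit
D: hit
W: fault, evict C, frames (J K L D W)
L: hit
J: hit
K: hit
Hits: 10.

10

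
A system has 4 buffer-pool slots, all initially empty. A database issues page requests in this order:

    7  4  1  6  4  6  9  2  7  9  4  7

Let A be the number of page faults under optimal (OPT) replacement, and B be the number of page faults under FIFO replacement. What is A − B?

Under OPT: F F F F . . F F . . . . → 6 faults.
Under FIFO: F F F F . . F F F . F . → 8 faults.
A − B = 6 − 8 = -2.

-2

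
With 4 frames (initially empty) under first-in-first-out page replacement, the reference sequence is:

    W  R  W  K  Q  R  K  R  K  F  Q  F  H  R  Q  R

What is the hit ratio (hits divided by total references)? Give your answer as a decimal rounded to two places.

W → miss, frames (W)
R → miss, frames (W R)
W → hit
K → miss, frames (W R K)
Q → miss, frames (W R K Q)
R → hit
K → hit
R → hit
K → hit
F → miss, evict W, frames (R K Q F)
Q → hit
F → hit
H → miss, evict R, frames (K Q F H)
R → miss, evict K, frames (Q F H R)
Q → hit
R → hit
Hits: 9 of 16 references → 9/16 = 0.5625.

0.56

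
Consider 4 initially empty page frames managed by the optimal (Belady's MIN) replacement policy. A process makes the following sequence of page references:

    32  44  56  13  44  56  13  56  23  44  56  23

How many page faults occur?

5

32: miss, frames (32)
44: miss, frames (32 44)
56: miss, frames (32 44 56)
13: miss, frames (32 44 56 13)
44: hit
56: hit
13: hit
56: hit
23: miss, evict 13, frames (32 44 56 23)
44: hit
56: hit
23: hit
Page faults: 5.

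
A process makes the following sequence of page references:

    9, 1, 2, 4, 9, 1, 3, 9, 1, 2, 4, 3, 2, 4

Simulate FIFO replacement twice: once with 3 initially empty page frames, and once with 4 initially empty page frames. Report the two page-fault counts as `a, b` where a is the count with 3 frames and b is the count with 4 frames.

3 frames: F F F F F F F . . F F . . . → 9 faults.
4 frames: F F F F . . F F F F F F . . → 10 faults.
10 > 9: adding a frame increased faults — Belady's anomaly.

9, 10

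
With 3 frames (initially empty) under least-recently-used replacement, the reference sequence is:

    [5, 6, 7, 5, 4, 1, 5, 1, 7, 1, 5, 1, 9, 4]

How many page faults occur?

5: fault, frames (5)
6: fault, frames (5 6)
7: fault, frames (5 6 7)
5: hit
4: fault, evict 6, frames (7 5 4)
1: fault, evict 7, frames (5 4 1)
5: hit
1: hit
7: fault, evict 4, frames (5 1 7)
1: hit
5: hit
1: hit
9: fault, evict 7, frames (5 1 9)
4: fault, evict 5, frames (1 9 4)
Page faults: 8.

8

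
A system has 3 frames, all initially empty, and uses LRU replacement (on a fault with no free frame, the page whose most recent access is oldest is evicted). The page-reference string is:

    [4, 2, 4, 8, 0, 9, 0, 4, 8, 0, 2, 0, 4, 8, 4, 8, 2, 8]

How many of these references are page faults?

4: fault, frames (4)
2: fault, frames (4 2)
4: hit
8: fault, frames (2 4 8)
0: fault, evict 2, frames (4 8 0)
9: fault, evict 4, frames (8 0 9)
0: hit
4: fault, evict 8, frames (9 0 4)
8: fault, evict 9, frames (0 4 8)
0: hit
2: fault, evict 4, frames (8 0 2)
0: hit
4: fault, evict 8, frames (2 0 4)
8: fault, evict 2, frames (0 4 8)
4: hit
8: hit
2: fault, evict 0, frames (4 8 2)
8: hit
Page faults: 11.

11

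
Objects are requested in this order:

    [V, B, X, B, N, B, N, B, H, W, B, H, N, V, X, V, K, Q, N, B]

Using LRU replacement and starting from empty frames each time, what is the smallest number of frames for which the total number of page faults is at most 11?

f=1: 20 faults
f=2: 15 faults
f=3: 13 faults
f=4: 12 faults
f=5: 11 faults
f=6: 9 faults
f=7: 8 faults
f=8: 8 faults
Smallest f with faults ≤ 11 is 5.

5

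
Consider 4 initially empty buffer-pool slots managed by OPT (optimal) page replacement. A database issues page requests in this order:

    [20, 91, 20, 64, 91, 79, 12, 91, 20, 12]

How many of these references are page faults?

20 → fault, frames {20}
91 → fault, frames {20,91}
20 → hit
64 → fault, frames {20,91,64}
91 → hit
79 → fault, frames {20,91,64,79}
12 → fault, evict 79, frames {20,91,64,12}
91 → hit
20 → hit
12 → hit
Page faults: 5.

5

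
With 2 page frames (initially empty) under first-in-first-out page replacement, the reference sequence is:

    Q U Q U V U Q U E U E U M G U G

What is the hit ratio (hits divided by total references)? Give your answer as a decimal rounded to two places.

Q: miss, frames {Q}
U: miss, frames {Q,U}
Q: hit
U: hit
V: miss, evict Q, frames {U,V}
U: hit
Q: miss, evict U, frames {V,Q}
U: miss, evict V, frames {Q,U}
E: miss, evict Q, frames {U,E}
U: hit
E: hit
U: hit
M: miss, evict U, frames {E,M}
G: miss, evict E, frames {M,G}
U: miss, evict M, frames {G,U}
G: hit
Hits: 7 of 16 references → 7/16 = 0.4375.

0.44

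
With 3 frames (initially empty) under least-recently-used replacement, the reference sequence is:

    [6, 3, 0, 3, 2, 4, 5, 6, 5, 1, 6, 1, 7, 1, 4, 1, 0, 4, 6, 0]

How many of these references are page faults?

6 → fault, frames (6)
3 → fault, frames (6 3)
0 → fault, frames (6 3 0)
3 → hit
2 → fault, evict 6, frames (0 3 2)
4 → fault, evict 0, frames (3 2 4)
5 → fault, evict 3, frames (2 4 5)
6 → fault, evict 2, frames (4 5 6)
5 → hit
1 → fault, evict 4, frames (6 5 1)
6 → hit
1 → hit
7 → fault, evict 5, frames (6 1 7)
1 → hit
4 → fault, evict 6, frames (7 1 4)
1 → hit
0 → fault, evict 7, frames (4 1 0)
4 → hit
6 → fault, evict 1, frames (0 4 6)
0 → hit
Page faults: 12.

12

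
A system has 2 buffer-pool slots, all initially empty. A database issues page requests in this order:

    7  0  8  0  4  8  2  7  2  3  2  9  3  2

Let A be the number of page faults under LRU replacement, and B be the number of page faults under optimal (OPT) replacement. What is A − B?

2

Under LRU: F F F . F F F F . F . F F F → 11 faults.
Under OPT: F F F . F . F F . F . F . F → 9 faults.
A − B = 11 − 9 = 2.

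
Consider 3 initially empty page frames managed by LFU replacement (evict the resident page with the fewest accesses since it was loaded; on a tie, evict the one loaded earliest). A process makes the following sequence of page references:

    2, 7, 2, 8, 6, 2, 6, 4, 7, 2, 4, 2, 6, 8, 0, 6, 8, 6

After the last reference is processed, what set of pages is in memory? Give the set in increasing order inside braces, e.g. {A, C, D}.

2 -> miss, frames (2)
7 -> miss, frames (2 7)
2 -> hit
8 -> miss, frames (2 7 8)
6 -> miss, evict 7, frames (2 8 6)
2 -> hit
6 -> hit
4 -> miss, evict 8, frames (2 6 4)
7 -> miss, evict 4, frames (2 6 7)
2 -> hit
4 -> miss, evict 7, frames (2 6 4)
2 -> hit
6 -> hit
8 -> miss, evict 4, frames (2 6 8)
0 -> miss, evict 8, frames (2 6 0)
6 -> hit
8 -> miss, evict 0, frames (2 6 8)
6 -> hit

{2, 6, 8}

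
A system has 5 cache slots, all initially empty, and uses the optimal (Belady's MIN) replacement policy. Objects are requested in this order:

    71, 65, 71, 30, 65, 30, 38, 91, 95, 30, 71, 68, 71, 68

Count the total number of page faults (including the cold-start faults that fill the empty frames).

71 → miss, frames {71}
65 → miss, frames {71,65}
71 → hit
30 → miss, frames {71,65,30}
65 → hit
30 → hit
38 → miss, frames {71,65,30,38}
91 → miss, frames {71,65,30,38,91}
95 → miss, evict 91, frames {71,65,30,38,95}
30 → hit
71 → hit
68 → miss, evict 95, frames {71,65,30,38,68}
71 → hit
68 → hit
Page faults: 7.

7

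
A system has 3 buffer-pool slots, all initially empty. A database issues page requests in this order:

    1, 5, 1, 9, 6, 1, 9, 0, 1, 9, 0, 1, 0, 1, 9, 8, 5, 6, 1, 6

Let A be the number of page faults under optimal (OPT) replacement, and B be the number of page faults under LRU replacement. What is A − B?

-1

Under OPT: F F . F F . . F . . . . . . . F F F . . → 8 faults.
Under LRU: F F . F F . . F . . . . . . . F F F F . → 9 faults.
A − B = 8 − 9 = -1.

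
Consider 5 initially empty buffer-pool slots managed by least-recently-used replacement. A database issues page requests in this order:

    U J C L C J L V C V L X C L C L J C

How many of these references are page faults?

U -> miss, frames (U)
J -> miss, frames (U J)
C -> miss, frames (U J C)
L -> miss, frames (U J C L)
C -> hit
J -> hit
L -> hit
V -> miss, frames (U C J L V)
C -> hit
V -> hit
L -> hit
X -> miss, evict U, frames (J C V L X)
C -> hit
L -> hit
C -> hit
L -> hit
J -> hit
C -> hit
Page faults: 6.

6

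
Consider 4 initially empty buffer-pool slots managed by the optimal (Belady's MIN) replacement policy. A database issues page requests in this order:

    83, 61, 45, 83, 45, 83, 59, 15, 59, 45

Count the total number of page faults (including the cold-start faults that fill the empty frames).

5

83: fault, frames (83)
61: fault, frames (83 61)
45: fault, frames (83 61 45)
83: hit
45: hit
83: hit
59: fault, frames (83 61 45 59)
15: fault, evict 61, frames (83 45 59 15)
59: hit
45: hit
Page faults: 5.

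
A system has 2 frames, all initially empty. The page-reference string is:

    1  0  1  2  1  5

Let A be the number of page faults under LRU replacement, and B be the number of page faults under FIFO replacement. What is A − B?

Under LRU: F F . F . F → 4 faults.
Under FIFO: F F . F F F → 5 faults.
A − B = 4 − 5 = -1.

-1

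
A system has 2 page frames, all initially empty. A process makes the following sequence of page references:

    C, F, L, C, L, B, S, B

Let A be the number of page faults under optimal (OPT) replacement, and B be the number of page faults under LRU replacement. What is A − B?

-1

Under OPT: F F F . . F F . → 5 faults.
Under LRU: F F F F . F F . → 6 faults.
A − B = 5 − 6 = -1.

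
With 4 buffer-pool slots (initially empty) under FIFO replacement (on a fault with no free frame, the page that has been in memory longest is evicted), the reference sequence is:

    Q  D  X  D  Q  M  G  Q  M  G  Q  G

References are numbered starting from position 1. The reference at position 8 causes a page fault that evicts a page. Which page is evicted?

pos 1: Q → fault, frames {Q}
pos 2: D → fault, frames {Q,D}
pos 3: X → fault, frames {Q,D,X}
pos 4: D → hit
pos 5: Q → hit
pos 6: M → fault, frames {Q,D,X,M}
pos 7: G → fault, evict Q, frames {D,X,M,G}
pos 8: Q → fault, evict D, frames {X,M,G,Q}
At position 8, page D is evicted.

D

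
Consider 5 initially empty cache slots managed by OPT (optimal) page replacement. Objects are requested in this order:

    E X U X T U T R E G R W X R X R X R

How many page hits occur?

E -> miss, frames [E]
X -> miss, frames [E, X]
U -> miss, frames [E, X, U]
X -> hit
T -> miss, frames [E, X, U, T]
U -> hit
T -> hit
R -> miss, frames [E, X, U, T, R]
E -> hit
G -> miss, evict T, frames [E, X, U, R, G]
R -> hit
W -> miss, evict G, frames [E, X, U, R, W]
X -> hit
R -> hit
X -> hit
R -> hit
X -> hit
R -> hit
Hits: 11.

11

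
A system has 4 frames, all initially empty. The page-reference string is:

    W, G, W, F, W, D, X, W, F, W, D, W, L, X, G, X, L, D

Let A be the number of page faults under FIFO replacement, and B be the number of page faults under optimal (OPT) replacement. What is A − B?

2

Under FIFO: F F . F . F F F . . . . F . F . . F → 9 faults.
Under OPT: F F . F . F F . . . . . F . F . . . → 7 faults.
A − B = 9 − 7 = 2.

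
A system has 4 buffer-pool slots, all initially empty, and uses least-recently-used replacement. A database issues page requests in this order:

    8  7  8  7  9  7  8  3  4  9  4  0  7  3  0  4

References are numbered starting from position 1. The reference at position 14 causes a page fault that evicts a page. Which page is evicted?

9

pos 1: 8: fault, frames {8}
pos 2: 7: fault, frames {8,7}
pos 3: 8: hit
pos 4: 7: hit
pos 5: 9: fault, frames {8,7,9}
pos 6: 7: hit
pos 7: 8: hit
pos 8: 3: fault, frames {9,7,8,3}
pos 9: 4: fault, evict 9, frames {7,8,3,4}
pos 10: 9: fault, evict 7, frames {8,3,4,9}
pos 11: 4: hit
pos 12: 0: fault, evict 8, frames {3,9,4,0}
pos 13: 7: fault, evict 3, frames {9,4,0,7}
pos 14: 3: fault, evict 9, frames {4,0,7,3}
At position 14, page 9 is evicted.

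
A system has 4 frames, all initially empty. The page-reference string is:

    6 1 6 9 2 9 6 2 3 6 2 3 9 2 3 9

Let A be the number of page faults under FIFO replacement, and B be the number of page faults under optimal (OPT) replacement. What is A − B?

Under FIFO: F F . F F . . . F F . . . . . . → 6 faults.
Under OPT: F F . F F . . . F . . . . . . . → 5 faults.
A − B = 6 − 5 = 1.

1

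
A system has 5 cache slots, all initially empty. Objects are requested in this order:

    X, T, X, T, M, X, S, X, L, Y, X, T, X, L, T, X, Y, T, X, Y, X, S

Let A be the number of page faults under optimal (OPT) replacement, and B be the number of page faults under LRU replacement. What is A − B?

Under OPT: F F . . F . F . F F . . . . . . . . . . . . → 6 faults.
Under LRU: F F . . F . F . F F . F . . . . . . . . . . → 7 faults.
A − B = 6 − 7 = -1.

-1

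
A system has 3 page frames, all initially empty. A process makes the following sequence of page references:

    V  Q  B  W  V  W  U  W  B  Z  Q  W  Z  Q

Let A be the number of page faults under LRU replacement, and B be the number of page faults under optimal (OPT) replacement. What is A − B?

3

Under LRU: F F F F F . F . F F F F . . → 10 faults.
Under OPT: F F F F . . F . . F F . . . → 7 faults.
A − B = 10 − 7 = 3.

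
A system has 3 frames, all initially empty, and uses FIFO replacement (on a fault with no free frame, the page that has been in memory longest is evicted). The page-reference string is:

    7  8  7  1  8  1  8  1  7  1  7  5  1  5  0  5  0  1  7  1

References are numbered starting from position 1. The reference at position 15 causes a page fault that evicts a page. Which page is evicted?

pos 1: 7 -> fault, frames [7]
pos 2: 8 -> fault, frames [7, 8]
pos 3: 7 -> hit
pos 4: 1 -> fault, frames [7, 8, 1]
pos 5: 8 -> hit
pos 6: 1 -> hit
pos 7: 8 -> hit
pos 8: 1 -> hit
pos 9: 7 -> hit
pos 10: 1 -> hit
pos 11: 7 -> hit
pos 12: 5 -> fault, evict 7, frames [8, 1, 5]
pos 13: 1 -> hit
pos 14: 5 -> hit
pos 15: 0 -> fault, evict 8, frames [1, 5, 0]
At position 15, page 8 is evicted.

8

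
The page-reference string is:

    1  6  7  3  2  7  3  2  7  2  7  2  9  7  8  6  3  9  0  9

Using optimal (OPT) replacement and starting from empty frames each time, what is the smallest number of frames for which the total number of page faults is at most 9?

f=1: 20 faults
f=2: 12 faults
f=3: 9 faults
f=4: 8 faults
f=5: 8 faults
f=6: 8 faults
f=7: 8 faults
f=8: 8 faults
Smallest f with faults ≤ 9 is 3.

3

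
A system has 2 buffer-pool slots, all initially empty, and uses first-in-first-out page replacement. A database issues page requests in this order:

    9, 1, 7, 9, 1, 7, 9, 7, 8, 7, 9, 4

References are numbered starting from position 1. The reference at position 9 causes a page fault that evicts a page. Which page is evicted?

pos 1: 9: fault, frames {9}
pos 2: 1: fault, frames {9,1}
pos 3: 7: fault, evict 9, frames {1,7}
pos 4: 9: fault, evict 1, frames {7,9}
pos 5: 1: fault, evict 7, frames {9,1}
pos 6: 7: fault, evict 9, frames {1,7}
pos 7: 9: fault, evict 1, frames {7,9}
pos 8: 7: hit
pos 9: 8: fault, evict 7, frames {9,8}
At position 9, page 7 is evicted.

7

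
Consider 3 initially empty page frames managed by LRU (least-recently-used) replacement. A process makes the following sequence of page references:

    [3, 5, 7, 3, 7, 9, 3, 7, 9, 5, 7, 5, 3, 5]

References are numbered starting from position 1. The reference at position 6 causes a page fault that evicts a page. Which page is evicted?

pos 1: 3 -> fault, frames (3)
pos 2: 5 -> fault, frames (3 5)
pos 3: 7 -> fault, frames (3 5 7)
pos 4: 3 -> hit
pos 5: 7 -> hit
pos 6: 9 -> fault, evict 5, frames (3 7 9)
At position 6, page 5 is evicted.

5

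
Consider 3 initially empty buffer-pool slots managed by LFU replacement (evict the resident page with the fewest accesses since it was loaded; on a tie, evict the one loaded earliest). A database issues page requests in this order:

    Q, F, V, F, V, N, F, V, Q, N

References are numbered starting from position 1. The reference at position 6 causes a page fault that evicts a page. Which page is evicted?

pos 1: Q → miss, frames (Q)
pos 2: F → miss, frames (Q F)
pos 3: V → miss, frames (Q F V)
pos 4: F → hit
pos 5: V → hit
pos 6: N → miss, evict Q, frames (F V N)
At position 6, page Q is evicted.

Q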